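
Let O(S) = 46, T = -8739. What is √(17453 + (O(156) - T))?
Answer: √26238 ≈ 161.98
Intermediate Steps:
√(17453 + (O(156) - T)) = √(17453 + (46 - 1*(-8739))) = √(17453 + (46 + 8739)) = √(17453 + 8785) = √26238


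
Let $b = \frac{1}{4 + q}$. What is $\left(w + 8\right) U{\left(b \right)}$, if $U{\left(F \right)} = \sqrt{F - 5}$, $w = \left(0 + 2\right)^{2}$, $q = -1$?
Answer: $4 i \sqrt{42} \approx 25.923 i$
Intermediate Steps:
$w = 4$ ($w = 2^{2} = 4$)
$b = \frac{1}{3}$ ($b = \frac{1}{4 - 1} = \frac{1}{3} \approx 0.33333$)
$U{\left(F \right)} = \sqrt{-5 + F}$
$\left(w + 8\right) U{\left(b \right)} = \left(4 + 8\right) \sqrt{-5 + \frac{1}{3}} = 12 \sqrt{- \frac{14}{3}} = 12 \frac{i \sqrt{42}}{3} = 4 i \sqrt{42}$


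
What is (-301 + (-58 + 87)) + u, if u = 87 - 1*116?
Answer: -301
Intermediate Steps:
u = -29 (u = 87 - 116 = -29)
(-301 + (-58 + 87)) + u = (-301 + (-58 + 87)) - 29 = (-301 + 29) - 29 = -272 - 29 = -301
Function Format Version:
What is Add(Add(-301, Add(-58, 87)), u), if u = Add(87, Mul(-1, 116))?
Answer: -301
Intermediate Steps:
u = -29 (u = Add(87, -116) = -29)
Add(Add(-301, Add(-58, 87)), u) = Add(Add(-301, Add(-58, 87)), -29) = Add(Add(-301, 29), -29) = Add(-272, -29) = -301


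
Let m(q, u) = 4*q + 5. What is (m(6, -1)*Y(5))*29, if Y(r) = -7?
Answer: -5887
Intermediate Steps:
m(q, u) = 5 + 4*q
(m(6, -1)*Y(5))*29 = ((5 + 4*6)*(-7))*29 = ((5 + 24)*(-7))*29 = (29*(-7))*29 = -203*29 = -5887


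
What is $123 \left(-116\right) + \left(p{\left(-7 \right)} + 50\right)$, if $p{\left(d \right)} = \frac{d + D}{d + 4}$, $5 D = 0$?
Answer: $- \frac{42647}{3} \approx -14216.0$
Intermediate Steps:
$D = 0$ ($D = \frac{1}{5} \cdot 0 = 0$)
$p{\left(d \right)} = \frac{d}{4 + d}$ ($p{\left(d \right)} = \frac{d + 0}{d + 4} = \frac{d}{4 + d}$)
$123 \left(-116\right) + \left(p{\left(-7 \right)} + 50\right) = 123 \left(-116\right) + \left(- \frac{7}{4 - 7} + 50\right) = -14268 + \left(- \frac{7}{-3} + 50\right) = -14268 + \left(\left(-7\right) \left(- \frac{1}{3}\right) + 50\right) = -14268 + \left(\frac{7}{3} + 50\right) = -14268 + \frac{157}{3} = - \frac{42647}{3}$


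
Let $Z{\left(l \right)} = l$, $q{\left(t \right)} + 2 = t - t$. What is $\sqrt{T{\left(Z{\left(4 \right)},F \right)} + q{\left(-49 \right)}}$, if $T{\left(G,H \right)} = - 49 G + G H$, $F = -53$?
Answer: $i \sqrt{410} \approx 20.248 i$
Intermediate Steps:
$q{\left(t \right)} = -2$ ($q{\left(t \right)} = -2 + \left(t - t\right) = -2 + 0 = -2$)
$\sqrt{T{\left(Z{\left(4 \right)},F \right)} + q{\left(-49 \right)}} = \sqrt{4 \left(-49 - 53\right) - 2} = \sqrt{4 \left(-102\right) - 2} = \sqrt{-408 - 2} = \sqrt{-410} = i \sqrt{410}$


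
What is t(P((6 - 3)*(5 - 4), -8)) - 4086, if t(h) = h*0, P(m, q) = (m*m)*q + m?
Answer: -4086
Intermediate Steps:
P(m, q) = m + q*m² (P(m, q) = m²*q + m = q*m² + m = m + q*m²)
t(h) = 0
t(P((6 - 3)*(5 - 4), -8)) - 4086 = 0 - 4086 = -4086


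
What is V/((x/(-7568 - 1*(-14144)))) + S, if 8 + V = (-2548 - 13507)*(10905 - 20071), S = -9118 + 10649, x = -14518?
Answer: -483851367607/7259 ≈ -6.6655e+7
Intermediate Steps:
S = 1531
V = 147160122 (V = -8 + (-2548 - 13507)*(10905 - 20071) = -8 - 16055*(-9166) = -8 + 147160130 = 147160122)
V/((x/(-7568 - 1*(-14144)))) + S = 147160122/((-14518/(-7568 - 1*(-14144)))) + 1531 = 147160122/((-14518/(-7568 + 14144))) + 1531 = 147160122/((-14518/6576)) + 1531 = 147160122/((-14518*1/6576)) + 1531 = 147160122/(-7259/3288) + 1531 = 147160122*(-3288/7259) + 1531 = -483862481136/7259 + 1531 = -483851367607/7259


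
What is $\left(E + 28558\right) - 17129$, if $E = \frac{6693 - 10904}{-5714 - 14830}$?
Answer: $\frac{234801587}{20544} \approx 11429.0$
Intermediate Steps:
$E = \frac{4211}{20544}$ ($E = - \frac{4211}{-20544} = \left(-4211\right) \left(- \frac{1}{20544}\right) = \frac{4211}{20544} \approx 0.20497$)
$\left(E + 28558\right) - 17129 = \left(\frac{4211}{20544} + 28558\right) - 17129 = \frac{586699763}{20544} - 17129 = \frac{234801587}{20544}$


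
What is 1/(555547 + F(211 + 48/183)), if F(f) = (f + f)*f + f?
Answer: 3721/2400126032 ≈ 1.5503e-6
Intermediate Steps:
F(f) = f + 2*f² (F(f) = (2*f)*f + f = 2*f² + f = f + 2*f²)
1/(555547 + F(211 + 48/183)) = 1/(555547 + (211 + 48/183)*(1 + 2*(211 + 48/183))) = 1/(555547 + (211 + 48*(1/183))*(1 + 2*(211 + 48*(1/183)))) = 1/(555547 + (211 + 16/61)*(1 + 2*(211 + 16/61))) = 1/(555547 + 12887*(1 + 2*(12887/61))/61) = 1/(555547 + 12887*(1 + 25774/61)/61) = 1/(555547 + (12887/61)*(25835/61)) = 1/(555547 + 332935645/3721) = 1/(2400126032/3721) = 3721/2400126032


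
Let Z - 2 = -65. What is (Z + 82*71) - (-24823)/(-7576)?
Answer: 43605361/7576 ≈ 5755.7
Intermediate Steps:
Z = -63 (Z = 2 - 65 = -63)
(Z + 82*71) - (-24823)/(-7576) = (-63 + 82*71) - (-24823)/(-7576) = (-63 + 5822) - (-24823)*(-1)/7576 = 5759 - 1*24823/7576 = 5759 - 24823/7576 = 43605361/7576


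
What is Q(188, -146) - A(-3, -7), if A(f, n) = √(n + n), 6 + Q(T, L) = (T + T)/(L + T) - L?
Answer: 3128/21 - I*√14 ≈ 148.95 - 3.7417*I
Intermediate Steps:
Q(T, L) = -6 - L + 2*T/(L + T) (Q(T, L) = -6 + ((T + T)/(L + T) - L) = -6 + ((2*T)/(L + T) - L) = -6 + (2*T/(L + T) - L) = -6 + (-L + 2*T/(L + T)) = -6 - L + 2*T/(L + T))
A(f, n) = √2*√n (A(f, n) = √(2*n) = √2*√n)
Q(188, -146) - A(-3, -7) = (-1*(-146)² - 6*(-146) - 4*188 - 1*(-146)*188)/(-146 + 188) - √2*√(-7) = (-1*21316 + 876 - 752 + 27448)/42 - √2*I*√7 = (-21316 + 876 - 752 + 27448)/42 - I*√14 = (1/42)*6256 - I*√14 = 3128/21 - I*√14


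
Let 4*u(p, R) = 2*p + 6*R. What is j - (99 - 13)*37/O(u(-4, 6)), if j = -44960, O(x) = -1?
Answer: -41778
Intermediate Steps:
u(p, R) = p/2 + 3*R/2 (u(p, R) = (2*p + 6*R)/4 = p/2 + 3*R/2)
j - (99 - 13)*37/O(u(-4, 6)) = -44960 - (99 - 13)*37/(-1) = -44960 - 86*37*(-1) = -44960 - 86*(-37) = -44960 - 1*(-3182) = -44960 + 3182 = -41778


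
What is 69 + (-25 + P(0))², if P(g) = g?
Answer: 694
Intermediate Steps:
69 + (-25 + P(0))² = 69 + (-25 + 0)² = 69 + (-25)² = 69 + 625 = 694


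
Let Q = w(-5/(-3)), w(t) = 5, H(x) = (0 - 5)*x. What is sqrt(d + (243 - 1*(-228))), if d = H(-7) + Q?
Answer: sqrt(511) ≈ 22.605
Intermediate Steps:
H(x) = -5*x
Q = 5
d = 40 (d = -5*(-7) + 5 = 35 + 5 = 40)
sqrt(d + (243 - 1*(-228))) = sqrt(40 + (243 - 1*(-228))) = sqrt(40 + (243 + 228)) = sqrt(40 + 471) = sqrt(511)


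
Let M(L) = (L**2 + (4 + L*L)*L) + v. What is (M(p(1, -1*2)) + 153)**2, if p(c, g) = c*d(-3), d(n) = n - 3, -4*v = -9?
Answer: 38025/16 ≈ 2376.6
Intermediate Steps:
v = 9/4 (v = -1/4*(-9) = 9/4 ≈ 2.2500)
d(n) = -3 + n
p(c, g) = -6*c (p(c, g) = c*(-3 - 3) = c*(-6) = -6*c)
M(L) = 9/4 + L**2 + L*(4 + L**2) (M(L) = (L**2 + (4 + L*L)*L) + 9/4 = (L**2 + (4 + L**2)*L) + 9/4 = (L**2 + L*(4 + L**2)) + 9/4 = 9/4 + L**2 + L*(4 + L**2))
(M(p(1, -1*2)) + 153)**2 = ((9/4 + (-6*1)**2 + (-6*1)**3 + 4*(-6*1)) + 153)**2 = ((9/4 + (-6)**2 + (-6)**3 + 4*(-6)) + 153)**2 = ((9/4 + 36 - 216 - 24) + 153)**2 = (-807/4 + 153)**2 = (-195/4)**2 = 38025/16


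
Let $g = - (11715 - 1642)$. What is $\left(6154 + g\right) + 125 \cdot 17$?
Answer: $-1794$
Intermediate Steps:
$g = -10073$ ($g = \left(-1\right) 10073 = -10073$)
$\left(6154 + g\right) + 125 \cdot 17 = \left(6154 - 10073\right) + 125 \cdot 17 = -3919 + 2125 = -1794$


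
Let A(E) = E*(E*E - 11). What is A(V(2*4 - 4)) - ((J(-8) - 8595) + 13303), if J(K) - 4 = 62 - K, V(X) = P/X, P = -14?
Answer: -38291/8 ≈ -4786.4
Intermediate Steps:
V(X) = -14/X
J(K) = 66 - K (J(K) = 4 + (62 - K) = 66 - K)
A(E) = E*(-11 + E**2) (A(E) = E*(E**2 - 11) = E*(-11 + E**2))
A(V(2*4 - 4)) - ((J(-8) - 8595) + 13303) = (-14/(2*4 - 4))*(-11 + (-14/(2*4 - 4))**2) - (((66 - 1*(-8)) - 8595) + 13303) = (-14/(8 - 4))*(-11 + (-14/(8 - 4))**2) - (((66 + 8) - 8595) + 13303) = (-14/4)*(-11 + (-14/4)**2) - ((74 - 8595) + 13303) = (-14*1/4)*(-11 + (-14*1/4)**2) - (-8521 + 13303) = -7*(-11 + (-7/2)**2)/2 - 1*4782 = -7*(-11 + 49/4)/2 - 4782 = -7/2*5/4 - 4782 = -35/8 - 4782 = -38291/8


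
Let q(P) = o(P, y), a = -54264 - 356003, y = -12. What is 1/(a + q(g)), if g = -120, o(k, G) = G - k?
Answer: -1/410159 ≈ -2.4381e-6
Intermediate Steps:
a = -410267
q(P) = -12 - P
1/(a + q(g)) = 1/(-410267 + (-12 - 1*(-120))) = 1/(-410267 + (-12 + 120)) = 1/(-410267 + 108) = 1/(-410159) = -1/410159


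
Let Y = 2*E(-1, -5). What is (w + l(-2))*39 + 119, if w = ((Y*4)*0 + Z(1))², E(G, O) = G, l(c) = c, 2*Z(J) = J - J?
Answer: 41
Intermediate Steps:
Z(J) = 0 (Z(J) = (J - J)/2 = (½)*0 = 0)
Y = -2 (Y = 2*(-1) = -2)
w = 0 (w = (-2*4*0 + 0)² = (-8*0 + 0)² = (0 + 0)² = 0² = 0)
(w + l(-2))*39 + 119 = (0 - 2)*39 + 119 = -2*39 + 119 = -78 + 119 = 41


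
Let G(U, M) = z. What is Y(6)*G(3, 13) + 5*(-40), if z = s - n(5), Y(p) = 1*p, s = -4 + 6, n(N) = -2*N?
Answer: -128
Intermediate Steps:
s = 2
Y(p) = p
z = 12 (z = 2 - (-2)*5 = 2 - 1*(-10) = 2 + 10 = 12)
G(U, M) = 12
Y(6)*G(3, 13) + 5*(-40) = 6*12 + 5*(-40) = 72 - 200 = -128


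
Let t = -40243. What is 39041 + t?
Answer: -1202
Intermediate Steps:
39041 + t = 39041 - 40243 = -1202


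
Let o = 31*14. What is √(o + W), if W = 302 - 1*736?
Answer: 0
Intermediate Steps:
W = -434 (W = 302 - 736 = -434)
o = 434
√(o + W) = √(434 - 434) = √0 = 0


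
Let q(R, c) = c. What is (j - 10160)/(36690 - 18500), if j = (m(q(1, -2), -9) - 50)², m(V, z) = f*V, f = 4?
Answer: -3398/9095 ≈ -0.37361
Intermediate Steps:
m(V, z) = 4*V
j = 3364 (j = (4*(-2) - 50)² = (-8 - 50)² = (-58)² = 3364)
(j - 10160)/(36690 - 18500) = (3364 - 10160)/(36690 - 18500) = -6796/18190 = -6796*1/18190 = -3398/9095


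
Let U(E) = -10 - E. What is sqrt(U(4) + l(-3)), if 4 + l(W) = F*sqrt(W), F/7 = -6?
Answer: sqrt(-18 - 42*I*sqrt(3)) ≈ 5.3357 - 6.8169*I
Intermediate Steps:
F = -42 (F = 7*(-6) = -42)
l(W) = -4 - 42*sqrt(W)
sqrt(U(4) + l(-3)) = sqrt((-10 - 1*4) + (-4 - 42*I*sqrt(3))) = sqrt((-10 - 4) + (-4 - 42*I*sqrt(3))) = sqrt(-14 + (-4 - 42*I*sqrt(3))) = sqrt(-18 - 42*I*sqrt(3))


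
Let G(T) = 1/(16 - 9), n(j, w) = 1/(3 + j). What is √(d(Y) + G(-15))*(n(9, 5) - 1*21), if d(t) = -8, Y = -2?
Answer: -251*I*√385/84 ≈ -58.631*I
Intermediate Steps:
G(T) = ⅐ (G(T) = 1/7 = ⅐)
√(d(Y) + G(-15))*(n(9, 5) - 1*21) = √(-8 + ⅐)*(1/(3 + 9) - 1*21) = √(-55/7)*(1/12 - 21) = (I*√385/7)*(1/12 - 21) = (I*√385/7)*(-251/12) = -251*I*√385/84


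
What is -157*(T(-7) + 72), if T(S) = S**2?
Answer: -18997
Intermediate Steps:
-157*(T(-7) + 72) = -157*((-7)**2 + 72) = -157*(49 + 72) = -157*121 = -18997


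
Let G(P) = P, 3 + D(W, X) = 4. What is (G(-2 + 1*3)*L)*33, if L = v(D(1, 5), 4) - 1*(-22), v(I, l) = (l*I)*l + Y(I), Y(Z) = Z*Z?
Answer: 1287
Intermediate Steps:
Y(Z) = Z**2
D(W, X) = 1 (D(W, X) = -3 + 4 = 1)
v(I, l) = I**2 + I*l**2 (v(I, l) = (l*I)*l + I**2 = (I*l)*l + I**2 = I*l**2 + I**2 = I**2 + I*l**2)
L = 39 (L = 1*(1 + 4**2) - 1*(-22) = 1*(1 + 16) + 22 = 1*17 + 22 = 17 + 22 = 39)
(G(-2 + 1*3)*L)*33 = ((-2 + 1*3)*39)*33 = ((-2 + 3)*39)*33 = (1*39)*33 = 39*33 = 1287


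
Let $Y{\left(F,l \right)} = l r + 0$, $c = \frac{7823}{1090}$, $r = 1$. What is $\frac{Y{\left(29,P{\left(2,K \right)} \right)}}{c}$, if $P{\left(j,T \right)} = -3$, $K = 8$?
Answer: $- \frac{3270}{7823} \approx -0.418$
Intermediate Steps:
$c = \frac{7823}{1090}$ ($c = 7823 \cdot \frac{1}{1090} = \frac{7823}{1090} \approx 7.1771$)
$Y{\left(F,l \right)} = l$ ($Y{\left(F,l \right)} = l 1 + 0 = l + 0 = l$)
$\frac{Y{\left(29,P{\left(2,K \right)} \right)}}{c} = - \frac{3}{\frac{7823}{1090}} = \left(-3\right) \frac{1090}{7823} = - \frac{3270}{7823}$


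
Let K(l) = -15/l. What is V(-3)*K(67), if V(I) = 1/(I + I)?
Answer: 5/134 ≈ 0.037313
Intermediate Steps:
V(I) = 1/(2*I)
V(-3)*K(67) = ((½)/(-3))*(-15/67) = ((½)*(-⅓))*(-15*1/67) = -⅙*(-15/67) = 5/134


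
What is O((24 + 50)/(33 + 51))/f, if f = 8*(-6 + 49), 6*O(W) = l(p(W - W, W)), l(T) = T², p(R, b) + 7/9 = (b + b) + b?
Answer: 55225/32768064 ≈ 0.0016853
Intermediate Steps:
p(R, b) = -7/9 + 3*b (p(R, b) = -7/9 + ((b + b) + b) = -7/9 + (2*b + b) = -7/9 + 3*b)
O(W) = (-7/9 + 3*W)²/6
f = 344 (f = 8*43 = 344)
O((24 + 50)/(33 + 51))/f = ((-7 + 27*((24 + 50)/(33 + 51)))²/486)/344 = ((-7 + 27*(74/84))²/486)*(1/344) = ((-7 + 27*(74*(1/84)))²/486)*(1/344) = ((-7 + 27*(37/42))²/486)*(1/344) = ((-7 + 333/14)²/486)*(1/344) = ((235/14)²/486)*(1/344) = ((1/486)*(55225/196))*(1/344) = (55225/95256)*(1/344) = 55225/32768064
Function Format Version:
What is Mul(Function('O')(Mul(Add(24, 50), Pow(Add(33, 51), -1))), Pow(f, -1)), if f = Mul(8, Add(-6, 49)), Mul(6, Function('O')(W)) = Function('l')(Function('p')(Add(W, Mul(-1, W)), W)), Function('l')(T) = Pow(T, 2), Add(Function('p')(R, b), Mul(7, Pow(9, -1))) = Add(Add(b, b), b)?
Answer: Rational(55225, 32768064) ≈ 0.0016853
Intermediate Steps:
Function('p')(R, b) = Add(Rational(-7, 9), Mul(3, b)) (Function('p')(R, b) = Add(Rational(-7, 9), Add(Add(b, b), b)) = Add(Rational(-7, 9), Add(Mul(2, b), b)) = Add(Rational(-7, 9), Mul(3, b)))
Function('O')(W) = Mul(Rational(1, 6), Pow(Add(Rational(-7, 9), Mul(3, W)), 2))
f = 344 (f = Mul(8, 43) = 344)
Mul(Function('O')(Mul(Add(24, 50), Pow(Add(33, 51), -1))), Pow(f, -1)) = Mul(Mul(Rational(1, 486), Pow(Add(-7, Mul(27, Mul(Add(24, 50), Pow(Add(33, 51), -1)))), 2)), Pow(344, -1)) = Mul(Mul(Rational(1, 486), Pow(Add(-7, Mul(27, Mul(74, Pow(84, -1)))), 2)), Rational(1, 344)) = Mul(Mul(Rational(1, 486), Pow(Add(-7, Mul(27, Mul(74, Rational(1, 84)))), 2)), Rational(1, 344)) = Mul(Mul(Rational(1, 486), Pow(Add(-7, Mul(27, Rational(37, 42))), 2)), Rational(1, 344)) = Mul(Mul(Rational(1, 486), Pow(Add(-7, Rational(333, 14)), 2)), Rational(1, 344)) = Mul(Mul(Rational(1, 486), Pow(Rational(235, 14), 2)), Rational(1, 344)) = Mul(Mul(Rational(1, 486), Rational(55225, 196)), Rational(1, 344)) = Mul(Rational(55225, 95256), Rational(1, 344)) = Rational(55225, 32768064)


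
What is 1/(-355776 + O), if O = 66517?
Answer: -1/289259 ≈ -3.4571e-6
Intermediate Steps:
1/(-355776 + O) = 1/(-355776 + 66517) = 1/(-289259) = -1/289259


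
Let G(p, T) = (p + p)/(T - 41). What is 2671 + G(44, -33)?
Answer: 98783/37 ≈ 2669.8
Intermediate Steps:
G(p, T) = 2*p/(-41 + T) (G(p, T) = (2*p)/(-41 + T) = 2*p/(-41 + T))
2671 + G(44, -33) = 2671 + 2*44/(-41 - 33) = 2671 + 2*44/(-74) = 2671 + 2*44*(-1/74) = 2671 - 44/37 = 98783/37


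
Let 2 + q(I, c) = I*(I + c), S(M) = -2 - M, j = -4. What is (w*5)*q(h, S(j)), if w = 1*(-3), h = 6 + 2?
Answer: -1170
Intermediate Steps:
h = 8
q(I, c) = -2 + I*(I + c)
w = -3
(w*5)*q(h, S(j)) = (-3*5)*(-2 + 8² + 8*(-2 - 1*(-4))) = -15*(-2 + 64 + 8*(-2 + 4)) = -15*(-2 + 64 + 8*2) = -15*(-2 + 64 + 16) = -15*78 = -1170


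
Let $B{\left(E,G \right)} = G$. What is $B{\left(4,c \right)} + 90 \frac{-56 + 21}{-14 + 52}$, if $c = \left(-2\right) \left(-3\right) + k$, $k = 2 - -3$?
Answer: $- \frac{1366}{19} \approx -71.895$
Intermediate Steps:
$k = 5$ ($k = 2 + 3 = 5$)
$c = 11$ ($c = \left(-2\right) \left(-3\right) + 5 = 6 + 5 = 11$)
$B{\left(4,c \right)} + 90 \frac{-56 + 21}{-14 + 52} = 11 + 90 \frac{-56 + 21}{-14 + 52} = 11 + 90 \left(- \frac{35}{38}\right) = 11 - \frac{1575}{19} = - \frac{1366}{19}$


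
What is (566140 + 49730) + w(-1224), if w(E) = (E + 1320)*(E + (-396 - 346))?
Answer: 427134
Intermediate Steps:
w(E) = (-742 + E)*(1320 + E) (w(E) = (1320 + E)*(E - 742) = (1320 + E)*(-742 + E) = (-742 + E)*(1320 + E))
(566140 + 49730) + w(-1224) = (566140 + 49730) + (-979440 + (-1224)² + 578*(-1224)) = 615870 + (-979440 + 1498176 - 707472) = 615870 - 188736 = 427134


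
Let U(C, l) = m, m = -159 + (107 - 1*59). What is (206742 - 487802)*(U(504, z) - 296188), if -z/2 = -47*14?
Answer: 83277796940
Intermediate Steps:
z = 1316 (z = -(-94)*14 = -2*(-658) = 1316)
m = -111 (m = -159 + (107 - 59) = -159 + 48 = -111)
U(C, l) = -111
(206742 - 487802)*(U(504, z) - 296188) = (206742 - 487802)*(-111 - 296188) = -281060*(-296299) = 83277796940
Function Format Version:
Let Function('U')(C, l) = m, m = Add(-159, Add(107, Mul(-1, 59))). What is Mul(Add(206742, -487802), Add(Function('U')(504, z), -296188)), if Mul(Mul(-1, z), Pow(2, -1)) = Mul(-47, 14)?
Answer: 83277796940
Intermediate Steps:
z = 1316 (z = Mul(-2, Mul(-47, 14)) = Mul(-2, -658) = 1316)
m = -111 (m = Add(-159, Add(107, -59)) = Add(-159, 48) = -111)
Function('U')(C, l) = -111
Mul(Add(206742, -487802), Add(Function('U')(504, z), -296188)) = Mul(Add(206742, -487802), Add(-111, -296188)) = Mul(-281060, -296299) = 83277796940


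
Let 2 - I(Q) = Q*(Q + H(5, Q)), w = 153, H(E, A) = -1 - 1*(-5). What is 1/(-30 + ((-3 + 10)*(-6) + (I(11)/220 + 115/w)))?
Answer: -33660/2423159 ≈ -0.013891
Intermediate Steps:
H(E, A) = 4 (H(E, A) = -1 + 5 = 4)
I(Q) = 2 - Q*(4 + Q) (I(Q) = 2 - Q*(Q + 4) = 2 - Q*(4 + Q))
1/(-30 + ((-3 + 10)*(-6) + (I(11)/220 + 115/w))) = 1/(-30 + ((-3 + 10)*(-6) + ((2 - 1*11² - 4*11)/220 + 115/153))) = 1/(-30 + (7*(-6) + ((2 - 1*121 - 44)*(1/220) + 115*(1/153)))) = 1/(-30 + (-42 + ((2 - 121 - 44)*(1/220) + 115/153))) = 1/(-30 + (-42 + (-163*1/220 + 115/153))) = 1/(-30 + (-42 + (-163/220 + 115/153))) = 1/(-30 + (-42 + 361/33660)) = 1/(-30 - 1413359/33660) = 1/(-2423159/33660) = -33660/2423159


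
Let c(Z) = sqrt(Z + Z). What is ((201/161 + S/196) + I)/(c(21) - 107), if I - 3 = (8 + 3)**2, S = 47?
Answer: -60530007/51422756 - 565701*sqrt(42)/51422756 ≈ -1.2484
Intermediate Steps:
I = 124 (I = 3 + (8 + 3)**2 = 3 + 11**2 = 3 + 121 = 124)
c(Z) = sqrt(2)*sqrt(Z) (c(Z) = sqrt(2*Z) = sqrt(2)*sqrt(Z))
((201/161 + S/196) + I)/(c(21) - 107) = ((201/161 + 47/196) + 124)/(sqrt(2)*sqrt(21) - 107) = ((201*(1/161) + 47*(1/196)) + 124)/(sqrt(42) - 107) = ((201/161 + 47/196) + 124)/(-107 + sqrt(42)) = (6709/4508 + 124)/(-107 + sqrt(42)) = 565701/(4508*(-107 + sqrt(42)))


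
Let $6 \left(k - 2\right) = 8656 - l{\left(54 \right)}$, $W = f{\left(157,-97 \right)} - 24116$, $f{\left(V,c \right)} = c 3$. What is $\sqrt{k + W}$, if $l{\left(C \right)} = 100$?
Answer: $i \sqrt{22979} \approx 151.59 i$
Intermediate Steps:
$f{\left(V,c \right)} = 3 c$
$W = -24407$ ($W = 3 \left(-97\right) - 24116 = -291 - 24116 = -24407$)
$k = 1428$ ($k = 2 + \frac{8656 - 100}{6} = 2 + \frac{1}{6} \cdot 8556 = 2 + 1426 = 1428$)
$\sqrt{k + W} = \sqrt{1428 - 24407} = \sqrt{-22979} = i \sqrt{22979}$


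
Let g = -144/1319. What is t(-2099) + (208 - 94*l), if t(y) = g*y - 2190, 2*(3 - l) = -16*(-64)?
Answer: 60796872/1319 ≈ 46093.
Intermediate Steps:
g = -144/1319 (g = -144*1/1319 = -144/1319 ≈ -0.10917)
l = -509 (l = 3 - (-8)*(-64) = 3 - ½*1024 = 3 - 512 = -509)
t(y) = -2190 - 144*y/1319 (t(y) = -144*y/1319 - 2190 = -2190 - 144*y/1319)
t(-2099) + (208 - 94*l) = (-2190 - 144/1319*(-2099)) + (208 - 94*(-509)) = (-2190 + 302256/1319) + (208 + 47846) = -2586354/1319 + 48054 = 60796872/1319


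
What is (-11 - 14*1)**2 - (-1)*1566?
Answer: 2191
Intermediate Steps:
(-11 - 14*1)**2 - (-1)*1566 = (-11 - 14)**2 - 1*(-1566) = (-25)**2 + 1566 = 625 + 1566 = 2191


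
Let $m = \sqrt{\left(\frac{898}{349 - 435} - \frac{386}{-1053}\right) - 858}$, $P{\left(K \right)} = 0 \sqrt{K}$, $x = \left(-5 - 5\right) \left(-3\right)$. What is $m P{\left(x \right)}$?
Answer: $0$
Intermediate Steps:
$x = 30$ ($x = \left(-10\right) \left(-3\right) = 30$)
$P{\left(K \right)} = 0$
$m = \frac{i \sqrt{21971819779}}{5031}$ ($m = \sqrt{\left(\frac{898}{-86} - - \frac{386}{1053}\right) - 858} = \sqrt{\left(898 \left(- \frac{1}{86}\right) + \frac{386}{1053}\right) - 858} = \sqrt{\left(- \frac{449}{43} + \frac{386}{1053}\right) - 858} = \sqrt{- \frac{456199}{45279} - 858} = \sqrt{- \frac{39305581}{45279}} = \frac{i \sqrt{21971819779}}{5031} \approx 29.463 i$)
$m P{\left(x \right)} = \frac{i \sqrt{21971819779}}{5031} \cdot 0 = 0$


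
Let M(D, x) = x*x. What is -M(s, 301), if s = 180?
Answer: -90601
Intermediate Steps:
M(D, x) = x²
-M(s, 301) = -1*301² = -1*90601 = -90601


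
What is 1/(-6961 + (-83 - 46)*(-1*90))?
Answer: 1/4649 ≈ 0.00021510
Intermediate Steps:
1/(-6961 + (-83 - 46)*(-1*90)) = 1/(-6961 - 129*(-90)) = 1/(-6961 + 11610) = 1/4649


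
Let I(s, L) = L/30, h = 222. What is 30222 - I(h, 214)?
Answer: 453223/15 ≈ 30215.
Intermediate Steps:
I(s, L) = L/30 (I(s, L) = L*(1/30) = L/30)
30222 - I(h, 214) = 30222 - 214/30 = 30222 - 1*107/15 = 30222 - 107/15 = 453223/15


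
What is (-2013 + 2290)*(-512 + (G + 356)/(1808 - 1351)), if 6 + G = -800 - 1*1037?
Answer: -65225467/457 ≈ -1.4273e+5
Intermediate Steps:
G = -1843 (G = -6 + (-800 - 1*1037) = -6 + (-800 - 1037) = -6 - 1837 = -1843)
(-2013 + 2290)*(-512 + (G + 356)/(1808 - 1351)) = (-2013 + 2290)*(-512 + (-1843 + 356)/(1808 - 1351)) = 277*(-512 - 1487/457) = 277*(-235471/457) = -65225467/457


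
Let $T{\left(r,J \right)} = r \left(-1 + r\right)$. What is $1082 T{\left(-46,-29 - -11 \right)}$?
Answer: $2339284$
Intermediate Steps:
$1082 T{\left(-46,-29 - -11 \right)} = 1082 \left(- 46 \left(-1 - 46\right)\right) = 1082 \left(\left(-46\right) \left(-47\right)\right) = 1082 \cdot 2162 = 2339284$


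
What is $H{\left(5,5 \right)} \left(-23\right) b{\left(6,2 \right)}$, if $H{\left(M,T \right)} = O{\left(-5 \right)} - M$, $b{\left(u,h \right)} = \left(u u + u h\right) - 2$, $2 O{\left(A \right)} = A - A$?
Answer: $5290$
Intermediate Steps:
$O{\left(A \right)} = 0$ ($O{\left(A \right)} = \frac{A - A}{2} = \frac{1}{2} \cdot 0 = 0$)
$b{\left(u,h \right)} = -2 + u^{2} + h u$ ($b{\left(u,h \right)} = \left(u^{2} + h u\right) - 2 = -2 + u^{2} + h u$)
$H{\left(M,T \right)} = - M$ ($H{\left(M,T \right)} = 0 - M = - M$)
$H{\left(5,5 \right)} \left(-23\right) b{\left(6,2 \right)} = \left(-1\right) 5 \left(-23\right) \left(-2 + 6^{2} + 2 \cdot 6\right) = \left(-5\right) \left(-23\right) \left(-2 + 36 + 12\right) = 115 \cdot 46 = 5290$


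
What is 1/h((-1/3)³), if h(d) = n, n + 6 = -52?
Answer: -1/58 ≈ -0.017241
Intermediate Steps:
n = -58 (n = -6 - 52 = -58)
h(d) = -58
1/h((-1/3)³) = 1/(-58) = -1/58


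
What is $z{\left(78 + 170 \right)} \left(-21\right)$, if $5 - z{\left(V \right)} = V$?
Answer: $5103$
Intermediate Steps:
$z{\left(V \right)} = 5 - V$
$z{\left(78 + 170 \right)} \left(-21\right) = \left(5 - \left(78 + 170\right)\right) \left(-21\right) = \left(5 - 248\right) \left(-21\right) = \left(-243\right) \left(-21\right) = 5103$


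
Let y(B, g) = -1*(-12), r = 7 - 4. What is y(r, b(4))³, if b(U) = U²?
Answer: 1728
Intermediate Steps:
r = 3
y(B, g) = 12
y(r, b(4))³ = 12³ = 1728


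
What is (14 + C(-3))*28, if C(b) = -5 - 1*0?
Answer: 252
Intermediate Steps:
C(b) = -5 (C(b) = -5 + 0 = -5)
(14 + C(-3))*28 = (14 - 5)*28 = 9*28 = 252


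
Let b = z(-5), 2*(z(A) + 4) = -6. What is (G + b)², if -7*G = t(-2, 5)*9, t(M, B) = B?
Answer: 8836/49 ≈ 180.33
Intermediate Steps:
z(A) = -7 (z(A) = -4 + (½)*(-6) = -4 - 3 = -7)
b = -7
G = -45/7 (G = -5*9/7 = -⅐*45 = -45/7 ≈ -6.4286)
(G + b)² = (-45/7 - 7)² = (-94/7)² = 8836/49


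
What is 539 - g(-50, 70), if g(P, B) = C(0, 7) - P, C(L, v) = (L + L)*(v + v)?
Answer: 489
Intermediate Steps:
C(L, v) = 4*L*v (C(L, v) = (2*L)*(2*v) = 4*L*v)
g(P, B) = -P (g(P, B) = 4*0*7 - P = 0 - P = -P)
539 - g(-50, 70) = 539 - (-1)*(-50) = 539 - 1*50 = 539 - 50 = 489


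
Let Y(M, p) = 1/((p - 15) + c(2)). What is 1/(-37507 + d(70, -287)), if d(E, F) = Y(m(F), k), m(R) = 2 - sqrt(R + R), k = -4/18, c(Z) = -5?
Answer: -182/6826283 ≈ -2.6662e-5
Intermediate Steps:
k = -2/9 (k = -4*1/18 = -2/9 ≈ -0.22222)
m(R) = 2 - sqrt(2)*sqrt(R) (m(R) = 2 - sqrt(2*R) = 2 - sqrt(2)*sqrt(R))
Y(M, p) = 1/(-20 + p) (Y(M, p) = 1/((p - 15) - 5) = 1/((-15 + p) - 5) = 1/(-20 + p))
d(E, F) = -9/182 (d(E, F) = 1/(-20 - 2/9) = 1/(-182/9) = -9/182)
1/(-37507 + d(70, -287)) = 1/(-37507 - 9/182) = 1/(-6826283/182) = -182/6826283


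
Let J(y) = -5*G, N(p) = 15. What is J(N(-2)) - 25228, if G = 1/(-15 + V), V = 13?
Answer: -50451/2 ≈ -25226.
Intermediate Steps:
G = -½ (G = 1/(-15 + 13) = 1/(-2) = -½ ≈ -0.50000)
J(y) = 5/2 (J(y) = -5*(-½) = 5/2)
J(N(-2)) - 25228 = 5/2 - 25228 = -50451/2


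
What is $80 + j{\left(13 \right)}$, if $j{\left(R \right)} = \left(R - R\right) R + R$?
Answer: $93$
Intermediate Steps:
$j{\left(R \right)} = R$ ($j{\left(R \right)} = 0 R + R = 0 + R = R$)
$80 + j{\left(13 \right)} = 80 + 13 = 93$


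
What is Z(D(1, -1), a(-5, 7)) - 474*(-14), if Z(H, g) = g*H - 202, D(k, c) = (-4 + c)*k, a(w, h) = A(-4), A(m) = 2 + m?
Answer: 6444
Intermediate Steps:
a(w, h) = -2 (a(w, h) = 2 - 4 = -2)
D(k, c) = k*(-4 + c)
Z(H, g) = -202 + H*g (Z(H, g) = H*g - 202 = -202 + H*g)
Z(D(1, -1), a(-5, 7)) - 474*(-14) = (-202 + (1*(-4 - 1))*(-2)) - 474*(-14) = (-202 + (1*(-5))*(-2)) + 6636 = (-202 - 5*(-2)) + 6636 = (-202 + 10) + 6636 = -192 + 6636 = 6444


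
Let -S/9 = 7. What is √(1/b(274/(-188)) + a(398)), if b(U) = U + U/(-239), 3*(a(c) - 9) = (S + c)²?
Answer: √89503991223213/48909 ≈ 193.43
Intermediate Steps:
S = -63 (S = -9*7 = -63)
a(c) = 9 + (-63 + c)²/3
b(U) = 238*U/239 (b(U) = U + U*(-1/239) = U - U/239 = 238*U/239)
√(1/b(274/(-188)) + a(398)) = √(1/(238*(274/(-188))/239) + (9 + (-63 + 398)²/3)) = √(1/(238*(274*(-1/188))/239) + (9 + (⅓)*335²)) = √(1/((238/239)*(-137/94)) + (9 + (⅓)*112225)) = √(1/(-16303/11233) + (9 + 112225/3)) = √(-11233/16303 + 112252/3) = √(1830010657/48909) = √89503991223213/48909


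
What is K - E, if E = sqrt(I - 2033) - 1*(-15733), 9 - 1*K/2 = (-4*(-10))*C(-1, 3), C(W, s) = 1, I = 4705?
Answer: -15795 - 4*sqrt(167) ≈ -15847.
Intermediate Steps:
K = -62 (K = 18 - 2*(-4*(-10)) = 18 - 80 = -62)
E = 15733 + 4*sqrt(167) (E = sqrt(4705 - 2033) - 1*(-15733) = sqrt(2672) + 15733 = 4*sqrt(167) + 15733 = 15733 + 4*sqrt(167) ≈ 15785.)
K - E = -62 - (15733 + 4*sqrt(167)) = -62 + (-15733 - 4*sqrt(167)) = -15795 - 4*sqrt(167)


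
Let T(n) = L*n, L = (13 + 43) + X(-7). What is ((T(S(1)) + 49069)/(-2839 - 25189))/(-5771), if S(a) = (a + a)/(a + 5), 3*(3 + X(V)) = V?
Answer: 441773/1455746292 ≈ 0.00030347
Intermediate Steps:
X(V) = -3 + V/3
S(a) = 2*a/(5 + a) (S(a) = (2*a)/(5 + a) = 2*a/(5 + a))
L = 152/3 (L = (13 + 43) + (-3 + (1/3)*(-7)) = 56 + (-3 - 7/3) = 56 - 16/3 = 152/3 ≈ 50.667)
T(n) = 152*n/3
((T(S(1)) + 49069)/(-2839 - 25189))/(-5771) = ((152*(2*1/(5 + 1))/3 + 49069)/(-2839 - 25189))/(-5771) = ((152*(2*1/6)/3 + 49069)/(-28028))*(-1/5771) = ((152*(2*1*(1/6))/3 + 49069)*(-1/28028))*(-1/5771) = (((152/3)*(1/3) + 49069)*(-1/28028))*(-1/5771) = ((152/9 + 49069)*(-1/28028))*(-1/5771) = ((441773/9)*(-1/28028))*(-1/5771) = -441773/252252*(-1/5771) = 441773/1455746292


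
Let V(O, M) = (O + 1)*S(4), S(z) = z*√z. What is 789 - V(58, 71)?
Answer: 317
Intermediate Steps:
S(z) = z^(3/2)
V(O, M) = 8 + 8*O (V(O, M) = (O + 1)*4^(3/2) = (1 + O)*8 = 8 + 8*O)
789 - V(58, 71) = 789 - (8 + 8*58) = 789 - (8 + 464) = 789 - 1*472 = 789 - 472 = 317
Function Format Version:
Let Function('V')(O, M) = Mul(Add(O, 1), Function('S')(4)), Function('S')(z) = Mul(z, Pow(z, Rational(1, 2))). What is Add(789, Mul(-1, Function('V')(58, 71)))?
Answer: 317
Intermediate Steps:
Function('S')(z) = Pow(z, Rational(3, 2))
Function('V')(O, M) = Add(8, Mul(8, O)) (Function('V')(O, M) = Mul(Add(O, 1), Pow(4, Rational(3, 2))) = Mul(Add(1, O), 8) = Add(8, Mul(8, O)))
Add(789, Mul(-1, Function('V')(58, 71))) = Add(789, Mul(-1, Add(8, Mul(8, 58)))) = Add(789, Mul(-1, Add(8, 464))) = Add(789, Mul(-1, 472)) = Add(789, -472) = 317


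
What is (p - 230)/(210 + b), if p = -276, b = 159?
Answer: -506/369 ≈ -1.3713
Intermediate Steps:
(p - 230)/(210 + b) = (-276 - 230)/(210 + 159) = -506/369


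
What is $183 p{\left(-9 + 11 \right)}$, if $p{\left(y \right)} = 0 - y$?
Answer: $-366$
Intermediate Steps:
$p{\left(y \right)} = - y$
$183 p{\left(-9 + 11 \right)} = 183 \left(- (-9 + 11)\right) = 183 \left(\left(-1\right) 2\right) = 183 \left(-2\right) = -366$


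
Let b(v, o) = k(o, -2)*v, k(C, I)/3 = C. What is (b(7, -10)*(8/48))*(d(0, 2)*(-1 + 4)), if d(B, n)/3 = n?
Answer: -630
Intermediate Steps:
d(B, n) = 3*n
k(C, I) = 3*C
b(v, o) = 3*o*v (b(v, o) = (3*o)*v = 3*o*v)
(b(7, -10)*(8/48))*(d(0, 2)*(-1 + 4)) = ((3*(-10)*7)*(8/48))*((3*2)*(-1 + 4)) = (-1680/48)*(6*3) = -210*1/6*18 = -35*18 = -630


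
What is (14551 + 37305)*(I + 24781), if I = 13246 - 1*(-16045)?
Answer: 2803957632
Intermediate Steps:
I = 29291 (I = 13246 + 16045 = 29291)
(14551 + 37305)*(I + 24781) = (14551 + 37305)*(29291 + 24781) = 51856*54072 = 2803957632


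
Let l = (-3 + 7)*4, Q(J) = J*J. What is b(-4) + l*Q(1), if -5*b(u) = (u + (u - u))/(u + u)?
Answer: 159/10 ≈ 15.900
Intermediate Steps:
Q(J) = J**2
b(u) = -1/10 (b(u) = -(u + (u - u))/(5*(u + u)) = -(u + 0)/(5*(2*u)) = -u*1/(2*u)/5 = -1/5*1/2 = -1/10)
l = 16 (l = 4*4 = 16)
b(-4) + l*Q(1) = -1/10 + 16*1**2 = -1/10 + 16*1 = -1/10 + 16 = 159/10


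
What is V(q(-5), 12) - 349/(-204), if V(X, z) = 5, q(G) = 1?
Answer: 1369/204 ≈ 6.7108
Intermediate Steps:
V(q(-5), 12) - 349/(-204) = 5 - 349/(-204) = 5 - 349*(-1/204) = 5 + 349/204 = 1369/204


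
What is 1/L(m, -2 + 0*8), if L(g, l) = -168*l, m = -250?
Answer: 1/336 ≈ 0.0029762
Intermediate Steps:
1/L(m, -2 + 0*8) = 1/(-168*(-2 + 0*8)) = 1/(-168*(-2 + 0)) = 1/(-168*(-2)) = 1/336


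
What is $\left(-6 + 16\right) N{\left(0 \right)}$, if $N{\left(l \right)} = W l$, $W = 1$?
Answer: $0$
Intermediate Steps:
$N{\left(l \right)} = l$ ($N{\left(l \right)} = 1 l = l$)
$\left(-6 + 16\right) N{\left(0 \right)} = \left(-6 + 16\right) 0 = 10 \cdot 0 = 0$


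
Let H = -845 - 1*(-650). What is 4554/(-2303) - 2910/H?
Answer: 387580/29939 ≈ 12.946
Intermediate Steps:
H = -195 (H = -845 + 650 = -195)
4554/(-2303) - 2910/H = 4554/(-2303) - 2910/(-195) = 4554*(-1/2303) - 2910*(-1/195) = -4554/2303 + 194/13 = 387580/29939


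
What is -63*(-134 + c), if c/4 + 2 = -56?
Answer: 23058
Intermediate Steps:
c = -232 (c = -8 + 4*(-56) = -8 - 224 = -232)
-63*(-134 + c) = -63*(-134 - 232) = -63*(-366) = 23058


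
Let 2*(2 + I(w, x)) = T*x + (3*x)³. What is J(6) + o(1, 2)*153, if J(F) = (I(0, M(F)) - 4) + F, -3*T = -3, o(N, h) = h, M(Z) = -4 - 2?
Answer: -2613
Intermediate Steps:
M(Z) = -6
T = 1 (T = -⅓*(-3) = 1)
I(w, x) = -2 + x/2 + 27*x³/2 (I(w, x) = -2 + (1*x + (3*x)³)/2 = -2 + (x + 27*x³)/2 = -2 + (x/2 + 27*x³/2) = -2 + x/2 + 27*x³/2)
J(F) = -2925 + F (J(F) = ((-2 + (½)*(-6) + (27/2)*(-6)³) - 4) + F = ((-2 - 3 + (27/2)*(-216)) - 4) + F = ((-2 - 3 - 2916) - 4) + F = (-2921 - 4) + F = -2925 + F)
J(6) + o(1, 2)*153 = (-2925 + 6) + 2*153 = -2919 + 306 = -2613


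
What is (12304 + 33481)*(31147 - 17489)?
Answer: 625331530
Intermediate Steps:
(12304 + 33481)*(31147 - 17489) = 45785*13658 = 625331530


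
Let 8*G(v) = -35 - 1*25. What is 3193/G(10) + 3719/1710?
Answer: -144857/342 ≈ -423.56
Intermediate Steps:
G(v) = -15/2 (G(v) = (-35 - 1*25)/8 = (-35 - 25)/8 = (1/8)*(-60) = -15/2)
3193/G(10) + 3719/1710 = 3193/(-15/2) + 3719/1710 = 3193*(-2/15) + 3719*(1/1710) = -6386/15 + 3719/1710 = -144857/342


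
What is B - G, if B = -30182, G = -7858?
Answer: -22324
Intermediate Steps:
B - G = -30182 - 1*(-7858) = -30182 + 7858 = -22324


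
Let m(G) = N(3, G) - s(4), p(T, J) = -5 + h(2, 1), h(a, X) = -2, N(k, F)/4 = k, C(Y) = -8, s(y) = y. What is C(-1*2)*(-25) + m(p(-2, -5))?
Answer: 208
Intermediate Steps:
N(k, F) = 4*k
p(T, J) = -7 (p(T, J) = -5 - 2 = -7)
m(G) = 8 (m(G) = 4*3 - 1*4 = 12 - 4 = 8)
C(-1*2)*(-25) + m(p(-2, -5)) = -8*(-25) + 8 = 200 + 8 = 208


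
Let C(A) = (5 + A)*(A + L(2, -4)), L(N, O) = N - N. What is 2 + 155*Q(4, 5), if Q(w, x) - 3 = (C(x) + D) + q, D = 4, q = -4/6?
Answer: 26201/3 ≈ 8733.7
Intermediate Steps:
q = -⅔ (q = -4*⅙ = -⅔ ≈ -0.66667)
L(N, O) = 0
C(A) = A*(5 + A) (C(A) = (5 + A)*(A + 0) = (5 + A)*A = A*(5 + A))
Q(w, x) = 19/3 + x*(5 + x) (Q(w, x) = 3 + ((x*(5 + x) + 4) - ⅔) = 3 + ((4 + x*(5 + x)) - ⅔) = 3 + (10/3 + x*(5 + x)) = 19/3 + x*(5 + x))
2 + 155*Q(4, 5) = 2 + 155*(19/3 + 5² + 5*5) = 2 + 155*(19/3 + 25 + 25) = 2 + 155*(169/3) = 2 + 26195/3 = 26201/3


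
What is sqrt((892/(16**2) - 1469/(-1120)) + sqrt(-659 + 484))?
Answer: sqrt(376005 + 392000*I*sqrt(7))/280 ≈ 3.0714 + 2.1535*I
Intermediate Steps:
sqrt((892/(16**2) - 1469/(-1120)) + sqrt(-659 + 484)) = sqrt((892/256 - 1469*(-1/1120)) + sqrt(-175)) = sqrt((892*(1/256) + 1469/1120) + 5*I*sqrt(7)) = sqrt((223/64 + 1469/1120) + 5*I*sqrt(7)) = sqrt(10743/2240 + 5*I*sqrt(7))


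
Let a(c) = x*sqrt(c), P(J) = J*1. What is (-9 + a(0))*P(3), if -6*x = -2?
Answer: -27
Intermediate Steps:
x = 1/3 (x = -1/6*(-2) = 1/3 ≈ 0.33333)
P(J) = J
a(c) = sqrt(c)/3
(-9 + a(0))*P(3) = (-9 + sqrt(0)/3)*3 = (-9 + (1/3)*0)*3 = (-9 + 0)*3 = -9*3 = -27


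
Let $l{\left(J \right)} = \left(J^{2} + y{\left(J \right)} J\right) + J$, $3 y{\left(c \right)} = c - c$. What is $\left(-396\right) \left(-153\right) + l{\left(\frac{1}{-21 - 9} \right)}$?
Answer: $\frac{54529171}{900} \approx 60588.0$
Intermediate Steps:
$y{\left(c \right)} = 0$ ($y{\left(c \right)} = \frac{c - c}{3} = \frac{1}{3} \cdot 0 = 0$)
$l{\left(J \right)} = J + J^{2}$ ($l{\left(J \right)} = \left(J^{2} + 0 J\right) + J = \left(J^{2} + 0\right) + J = J^{2} + J = J + J^{2}$)
$\left(-396\right) \left(-153\right) + l{\left(\frac{1}{-21 - 9} \right)} = \left(-396\right) \left(-153\right) + \frac{1 + \frac{1}{-21 - 9}}{-21 - 9} = 60588 + \frac{1 + \frac{1}{-30}}{-30} = 60588 - \frac{1 - \frac{1}{30}}{30} = 60588 - \frac{29}{900} = \frac{54529171}{900}$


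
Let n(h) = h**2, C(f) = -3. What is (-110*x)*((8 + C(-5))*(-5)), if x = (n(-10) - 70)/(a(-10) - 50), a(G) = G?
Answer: -1375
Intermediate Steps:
x = -1/2 (x = ((-10)**2 - 70)/(-10 - 50) = (100 - 70)/(-60) = 30*(-1/60) = -1/2 ≈ -0.50000)
(-110*x)*((8 + C(-5))*(-5)) = (-110*(-1/2))*((8 - 3)*(-5)) = 55*(5*(-5)) = 55*(-25) = -1375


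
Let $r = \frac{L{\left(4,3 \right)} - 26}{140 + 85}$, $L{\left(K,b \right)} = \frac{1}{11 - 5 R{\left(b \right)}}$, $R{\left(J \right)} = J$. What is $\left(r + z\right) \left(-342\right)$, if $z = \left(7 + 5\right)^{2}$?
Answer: $- \frac{492081}{10} \approx -49208.0$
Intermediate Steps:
$z = 144$ ($z = 12^{2} = 144$)
$L{\left(K,b \right)} = \frac{1}{11 - 5 b}$
$r = - \frac{7}{60}$ ($r = \frac{- \frac{1}{-11 + 5 \cdot 3} - 26}{140 + 85} = \frac{- \frac{1}{-11 + 15} - 26}{225} = \left(- \frac{1}{4} - 26\right) \frac{1}{225} = \left(- \frac{105}{4}\right) \frac{1}{225} = - \frac{7}{60} \approx -0.11667$)
$\left(r + z\right) \left(-342\right) = \left(- \frac{7}{60} + 144\right) \left(-342\right) = \frac{8633}{60} \left(-342\right) = - \frac{492081}{10}$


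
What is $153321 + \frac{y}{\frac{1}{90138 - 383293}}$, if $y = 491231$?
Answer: $-144006670484$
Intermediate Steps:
$153321 + \frac{y}{\frac{1}{90138 - 383293}} = 153321 + \frac{491231}{\frac{1}{90138 - 383293}} = 153321 + \frac{491231}{\frac{1}{-293155}} = 153321 + \frac{491231}{- \frac{1}{293155}} = 153321 + 491231 \left(-293155\right) = 153321 - 144006823805 = -144006670484$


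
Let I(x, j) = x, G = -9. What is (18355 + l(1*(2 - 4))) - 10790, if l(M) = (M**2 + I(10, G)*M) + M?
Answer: 7547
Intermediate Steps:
l(M) = M**2 + 11*M (l(M) = (M**2 + 10*M) + M = M**2 + 11*M)
(18355 + l(1*(2 - 4))) - 10790 = (18355 + (1*(2 - 4))*(11 + 1*(2 - 4))) - 10790 = (18355 + (1*(-2))*(11 + 1*(-2))) - 10790 = (18355 - 2*(11 - 2)) - 10790 = (18355 - 2*9) - 10790 = (18355 - 18) - 10790 = 18337 - 10790 = 7547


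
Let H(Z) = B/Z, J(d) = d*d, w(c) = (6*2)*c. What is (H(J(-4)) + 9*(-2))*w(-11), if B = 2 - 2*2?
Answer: 4785/2 ≈ 2392.5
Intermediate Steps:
B = -2 (B = 2 - 1*4 = 2 - 4 = -2)
w(c) = 12*c
J(d) = d²
H(Z) = -2/Z
(H(J(-4)) + 9*(-2))*w(-11) = (-2/((-4)²) + 9*(-2))*(12*(-11)) = (-2/16 - 18)*(-132) = (-2*1/16 - 18)*(-132) = (-⅛ - 18)*(-132) = -145/8*(-132) = 4785/2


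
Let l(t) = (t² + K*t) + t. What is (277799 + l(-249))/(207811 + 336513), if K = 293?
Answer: 133297/272162 ≈ 0.48977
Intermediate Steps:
l(t) = t² + 294*t (l(t) = (t² + 293*t) + t = t² + 294*t)
(277799 + l(-249))/(207811 + 336513) = (277799 - 249*(294 - 249))/(207811 + 336513) = (277799 - 249*45)/544324 = (277799 - 11205)*(1/544324) = 266594*(1/544324) = 133297/272162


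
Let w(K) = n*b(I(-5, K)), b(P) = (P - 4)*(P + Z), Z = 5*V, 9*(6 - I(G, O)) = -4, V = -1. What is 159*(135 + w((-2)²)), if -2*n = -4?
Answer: 609871/27 ≈ 22588.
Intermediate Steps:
I(G, O) = 58/9 (I(G, O) = 6 - ⅑*(-4) = 6 + 4/9 = 58/9)
n = 2 (n = -½*(-4) = 2)
Z = -5 (Z = 5*(-1) = -5)
b(P) = (-5 + P)*(-4 + P) (b(P) = (P - 4)*(P - 5) = (-4 + P)*(-5 + P) = (-5 + P)*(-4 + P))
w(K) = 572/81 (w(K) = 2*(20 + (58/9)² - 9*58/9) = 2*(20 + 3364/81 - 58) = 2*(286/81) = 572/81)
159*(135 + w((-2)²)) = 159*(135 + 572/81) = 159*(11507/81) = 609871/27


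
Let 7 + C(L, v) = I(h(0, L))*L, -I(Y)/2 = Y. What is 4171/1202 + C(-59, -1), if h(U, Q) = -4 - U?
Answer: -571587/1202 ≈ -475.53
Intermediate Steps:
I(Y) = -2*Y
C(L, v) = -7 + 8*L (C(L, v) = -7 + (-2*(-4 - 1*0))*L = -7 + (-2*(-4 + 0))*L = -7 + (-2*(-4))*L = -7 + 8*L)
4171/1202 + C(-59, -1) = 4171/1202 + (-7 + 8*(-59)) = 4171*(1/1202) + (-7 - 472) = 4171/1202 - 479 = -571587/1202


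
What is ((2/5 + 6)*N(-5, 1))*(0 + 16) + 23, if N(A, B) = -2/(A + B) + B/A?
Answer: 1343/25 ≈ 53.720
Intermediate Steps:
((2/5 + 6)*N(-5, 1))*(0 + 16) + 23 = ((2/5 + 6)*((1² - 2*(-5) - 5*1)/((-5)*(-5 + 1))))*(0 + 16) + 23 = ((2*(⅕) + 6)*(-⅕*(1 + 10 - 5)/(-4)))*16 + 23 = ((⅖ + 6)*(-⅕*(-¼)*6))*16 + 23 = ((32/5)*(3/10))*16 + 23 = (48/25)*16 + 23 = 768/25 + 23 = 1343/25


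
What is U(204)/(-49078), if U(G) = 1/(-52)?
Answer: 1/2552056 ≈ 3.9184e-7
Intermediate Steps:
U(G) = -1/52
U(204)/(-49078) = -1/52/(-49078) = -1/52*(-1/49078) = 1/2552056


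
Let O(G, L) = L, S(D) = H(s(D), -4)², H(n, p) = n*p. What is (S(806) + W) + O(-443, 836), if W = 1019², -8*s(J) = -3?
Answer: 4156797/4 ≈ 1.0392e+6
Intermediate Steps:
s(J) = 3/8 (s(J) = -⅛*(-3) = 3/8)
S(D) = 9/4 (S(D) = ((3/8)*(-4))² = (-3/2)² = 9/4)
W = 1038361
(S(806) + W) + O(-443, 836) = (9/4 + 1038361) + 836 = 4153453/4 + 836 = 4156797/4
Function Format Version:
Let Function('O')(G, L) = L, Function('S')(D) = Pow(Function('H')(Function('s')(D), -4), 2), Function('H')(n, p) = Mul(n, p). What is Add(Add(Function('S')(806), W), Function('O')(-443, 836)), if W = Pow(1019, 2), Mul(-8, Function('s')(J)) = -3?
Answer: Rational(4156797, 4) ≈ 1.0392e+6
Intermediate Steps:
Function('s')(J) = Rational(3, 8) (Function('s')(J) = Mul(Rational(-1, 8), -3) = Rational(3, 8))
Function('S')(D) = Rational(9, 4) (Function('S')(D) = Pow(Mul(Rational(3, 8), -4), 2) = Pow(Rational(-3, 2), 2) = Rational(9, 4))
W = 1038361
Add(Add(Function('S')(806), W), Function('O')(-443, 836)) = Add(Add(Rational(9, 4), 1038361), 836) = Add(Rational(4153453, 4), 836) = Rational(4156797, 4)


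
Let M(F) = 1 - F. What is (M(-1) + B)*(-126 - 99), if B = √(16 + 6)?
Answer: -450 - 225*√22 ≈ -1505.3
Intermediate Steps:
B = √22 ≈ 4.6904
(M(-1) + B)*(-126 - 99) = ((1 - 1*(-1)) + √22)*(-126 - 99) = ((1 + 1) + √22)*(-225) = (2 + √22)*(-225) = -450 - 225*√22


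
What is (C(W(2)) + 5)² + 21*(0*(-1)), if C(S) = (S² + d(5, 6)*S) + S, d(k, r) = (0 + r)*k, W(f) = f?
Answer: 5041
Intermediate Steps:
d(k, r) = k*r (d(k, r) = r*k = k*r)
C(S) = S² + 31*S (C(S) = (S² + (5*6)*S) + S = (S² + 30*S) + S = S² + 31*S)
(C(W(2)) + 5)² + 21*(0*(-1)) = (2*(31 + 2) + 5)² + 21*(0*(-1)) = (2*33 + 5)² + 21*0 = (66 + 5)² + 0 = 71² + 0 = 5041 + 0 = 5041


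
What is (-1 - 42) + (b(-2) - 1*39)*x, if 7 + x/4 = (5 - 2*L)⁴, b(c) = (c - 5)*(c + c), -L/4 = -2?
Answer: -643939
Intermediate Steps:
L = 8 (L = -4*(-2) = 8)
b(c) = 2*c*(-5 + c) (b(c) = (-5 + c)*(2*c) = 2*c*(-5 + c))
x = 58536 (x = -28 + 4*(5 - 2*8)⁴ = -28 + 4*(5 - 16)⁴ = -28 + 4*(-11)⁴ = -28 + 4*14641 = -28 + 58564 = 58536)
(-1 - 42) + (b(-2) - 1*39)*x = (-1 - 42) + (2*(-2)*(-5 - 2) - 1*39)*58536 = -43 + (2*(-2)*(-7) - 39)*58536 = -43 + (28 - 39)*58536 = -43 - 11*58536 = -43 - 643896 = -643939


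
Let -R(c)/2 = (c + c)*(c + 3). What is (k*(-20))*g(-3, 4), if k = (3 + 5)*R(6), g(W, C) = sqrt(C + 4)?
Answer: 69120*sqrt(2) ≈ 97751.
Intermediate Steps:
R(c) = -4*c*(3 + c) (R(c) = -2*(c + c)*(c + 3) = -2*2*c*(3 + c) = -4*c*(3 + c))
g(W, C) = sqrt(4 + C)
k = -1728 (k = (3 + 5)*(-4*6*(3 + 6)) = 8*(-4*6*9) = 8*(-216) = -1728)
(k*(-20))*g(-3, 4) = (-1728*(-20))*sqrt(4 + 4) = 34560*sqrt(8) = 34560*(2*sqrt(2)) = 69120*sqrt(2)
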